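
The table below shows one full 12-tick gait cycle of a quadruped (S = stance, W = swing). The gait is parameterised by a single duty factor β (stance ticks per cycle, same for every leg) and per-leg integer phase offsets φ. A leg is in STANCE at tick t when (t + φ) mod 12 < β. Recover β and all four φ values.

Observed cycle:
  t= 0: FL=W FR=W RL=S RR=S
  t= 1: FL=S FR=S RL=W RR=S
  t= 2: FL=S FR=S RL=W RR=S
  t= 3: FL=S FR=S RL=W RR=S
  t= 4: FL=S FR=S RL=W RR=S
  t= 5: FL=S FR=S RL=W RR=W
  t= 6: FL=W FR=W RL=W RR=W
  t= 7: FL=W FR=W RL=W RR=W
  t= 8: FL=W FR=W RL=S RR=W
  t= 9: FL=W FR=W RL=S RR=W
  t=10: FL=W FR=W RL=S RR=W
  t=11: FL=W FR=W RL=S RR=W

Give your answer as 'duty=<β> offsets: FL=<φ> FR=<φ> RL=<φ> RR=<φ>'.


duty=5 offsets: FL=11 FR=11 RL=4 RR=0

duty β = stance ticks per leg = 5
FL: stance ticks = 5; W→S at t=1 → φ=11
FR: stance ticks = 5; W→S at t=1 → φ=11
RL: stance ticks = 5; W→S at t=8 → φ=4
RR: stance ticks = 5; W→S at t=0 → φ=0


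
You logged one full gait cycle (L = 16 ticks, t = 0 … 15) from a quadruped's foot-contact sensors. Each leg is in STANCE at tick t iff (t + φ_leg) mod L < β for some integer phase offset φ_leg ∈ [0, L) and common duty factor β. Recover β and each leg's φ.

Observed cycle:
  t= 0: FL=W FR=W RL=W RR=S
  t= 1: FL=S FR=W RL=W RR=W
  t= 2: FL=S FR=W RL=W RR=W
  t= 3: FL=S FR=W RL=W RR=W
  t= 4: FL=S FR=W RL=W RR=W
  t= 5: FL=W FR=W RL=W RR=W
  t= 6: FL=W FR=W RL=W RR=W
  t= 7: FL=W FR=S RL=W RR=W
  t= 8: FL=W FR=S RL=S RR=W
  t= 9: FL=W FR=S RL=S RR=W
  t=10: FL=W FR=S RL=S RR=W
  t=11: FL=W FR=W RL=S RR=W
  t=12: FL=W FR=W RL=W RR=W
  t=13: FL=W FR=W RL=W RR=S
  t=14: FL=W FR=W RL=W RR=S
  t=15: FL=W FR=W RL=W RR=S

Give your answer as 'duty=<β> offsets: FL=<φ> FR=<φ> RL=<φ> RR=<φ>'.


duty β = stance ticks per leg = 4
FL: stance ticks = 4; W→S at t=1 → φ=15
FR: stance ticks = 4; W→S at t=7 → φ=9
RL: stance ticks = 4; W→S at t=8 → φ=8
RR: stance ticks = 4; W→S at t=13 → φ=3

duty=4 offsets: FL=15 FR=9 RL=8 RR=3


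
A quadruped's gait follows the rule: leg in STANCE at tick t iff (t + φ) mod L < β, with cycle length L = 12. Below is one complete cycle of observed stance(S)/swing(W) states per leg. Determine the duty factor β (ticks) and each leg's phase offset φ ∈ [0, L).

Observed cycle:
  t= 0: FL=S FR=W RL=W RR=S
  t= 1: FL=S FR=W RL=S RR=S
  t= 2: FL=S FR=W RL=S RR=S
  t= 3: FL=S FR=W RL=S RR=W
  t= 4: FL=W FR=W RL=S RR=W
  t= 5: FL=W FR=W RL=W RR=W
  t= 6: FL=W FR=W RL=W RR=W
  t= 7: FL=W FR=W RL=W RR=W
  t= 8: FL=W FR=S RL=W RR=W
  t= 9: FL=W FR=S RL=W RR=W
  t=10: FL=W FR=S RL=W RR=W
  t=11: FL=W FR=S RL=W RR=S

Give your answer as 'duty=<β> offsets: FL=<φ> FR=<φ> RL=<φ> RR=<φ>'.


duty β = stance ticks per leg = 4
FL: stance ticks = 4; W→S at t=0 → φ=0
FR: stance ticks = 4; W→S at t=8 → φ=4
RL: stance ticks = 4; W→S at t=1 → φ=11
RR: stance ticks = 4; W→S at t=11 → φ=1

duty=4 offsets: FL=0 FR=4 RL=11 RR=1


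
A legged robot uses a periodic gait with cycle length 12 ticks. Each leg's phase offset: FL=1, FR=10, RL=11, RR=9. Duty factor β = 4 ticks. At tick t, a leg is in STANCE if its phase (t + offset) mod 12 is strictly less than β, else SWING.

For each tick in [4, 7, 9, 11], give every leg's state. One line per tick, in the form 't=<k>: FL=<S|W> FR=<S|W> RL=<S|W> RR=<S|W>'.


t=4: FL=W FR=S RL=S RR=S
t=7: FL=W FR=W RL=W RR=W
t=9: FL=W FR=W RL=W RR=W
t=11: FL=S FR=W RL=W RR=W

t=4: phase=(5,2,3,1) vs β=4 → FL=W FR=S RL=S RR=S
t=7: phase=(8,5,6,4) vs β=4 → FL=W FR=W RL=W RR=W
t=9: phase=(10,7,8,6) vs β=4 → FL=W FR=W RL=W RR=W
t=11: phase=(0,9,10,8) vs β=4 → FL=S FR=W RL=W RR=W


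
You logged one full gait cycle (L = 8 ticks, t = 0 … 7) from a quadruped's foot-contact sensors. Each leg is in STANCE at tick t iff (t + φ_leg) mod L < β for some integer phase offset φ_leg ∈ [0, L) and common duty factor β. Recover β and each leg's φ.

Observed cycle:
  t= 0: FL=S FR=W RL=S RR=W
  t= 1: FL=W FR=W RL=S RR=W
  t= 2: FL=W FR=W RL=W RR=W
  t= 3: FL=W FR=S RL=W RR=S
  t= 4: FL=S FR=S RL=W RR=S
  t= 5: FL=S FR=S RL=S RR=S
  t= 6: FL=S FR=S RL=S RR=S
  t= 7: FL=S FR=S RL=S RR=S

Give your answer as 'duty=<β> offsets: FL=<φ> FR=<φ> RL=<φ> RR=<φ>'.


duty β = stance ticks per leg = 5
FL: stance ticks = 5; W→S at t=4 → φ=4
FR: stance ticks = 5; W→S at t=3 → φ=5
RL: stance ticks = 5; W→S at t=5 → φ=3
RR: stance ticks = 5; W→S at t=3 → φ=5

duty=5 offsets: FL=4 FR=5 RL=3 RR=5


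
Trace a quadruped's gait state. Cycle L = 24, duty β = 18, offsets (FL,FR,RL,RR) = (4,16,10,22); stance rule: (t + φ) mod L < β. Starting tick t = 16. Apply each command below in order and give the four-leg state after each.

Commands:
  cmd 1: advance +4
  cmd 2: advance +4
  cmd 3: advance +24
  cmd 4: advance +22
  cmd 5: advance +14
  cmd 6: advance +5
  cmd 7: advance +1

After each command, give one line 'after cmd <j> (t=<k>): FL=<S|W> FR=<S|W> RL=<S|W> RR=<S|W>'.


after cmd 1 (t=20): FL=S FR=S RL=S RR=W
after cmd 2 (t=24): FL=S FR=S RL=S RR=W
after cmd 3 (t=48): FL=S FR=S RL=S RR=W
after cmd 4 (t=70): FL=S FR=S RL=S RR=W
after cmd 5 (t=84): FL=S FR=S RL=W RR=S
after cmd 6 (t=89): FL=W FR=S RL=S RR=S
after cmd 7 (t=90): FL=W FR=S RL=S RR=S

start t=16: FL=W FR=S RL=S RR=S
cmd 1: advance +4 → t=20, phase=(0,12,6,18) → FL=S FR=S RL=S RR=W
cmd 2: advance +4 → t=24, phase=(4,16,10,22) → FL=S FR=S RL=S RR=W
cmd 3: advance +24 → t=48, phase=(4,16,10,22) → FL=S FR=S RL=S RR=W
cmd 4: advance +22 → t=70, phase=(2,14,8,20) → FL=S FR=S RL=S RR=W
cmd 5: advance +14 → t=84, phase=(16,4,22,10) → FL=S FR=S RL=W RR=S
cmd 6: advance +5 → t=89, phase=(21,9,3,15) → FL=W FR=S RL=S RR=S
cmd 7: advance +1 → t=90, phase=(22,10,4,16) → FL=W FR=S RL=S RR=S


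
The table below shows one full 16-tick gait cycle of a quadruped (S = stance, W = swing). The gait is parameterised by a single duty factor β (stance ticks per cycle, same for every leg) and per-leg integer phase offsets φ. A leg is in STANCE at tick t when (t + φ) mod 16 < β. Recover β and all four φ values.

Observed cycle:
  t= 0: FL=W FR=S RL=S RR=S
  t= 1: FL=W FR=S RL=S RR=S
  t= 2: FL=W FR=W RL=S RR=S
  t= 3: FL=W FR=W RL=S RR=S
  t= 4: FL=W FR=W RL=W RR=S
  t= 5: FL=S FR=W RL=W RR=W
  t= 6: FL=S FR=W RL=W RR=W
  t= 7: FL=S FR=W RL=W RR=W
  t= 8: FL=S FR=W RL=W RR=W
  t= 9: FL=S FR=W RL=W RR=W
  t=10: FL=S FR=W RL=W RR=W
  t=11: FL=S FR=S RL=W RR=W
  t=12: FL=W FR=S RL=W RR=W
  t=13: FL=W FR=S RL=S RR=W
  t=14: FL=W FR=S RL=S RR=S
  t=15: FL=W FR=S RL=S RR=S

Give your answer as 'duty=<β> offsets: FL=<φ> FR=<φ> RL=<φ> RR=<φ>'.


duty=7 offsets: FL=11 FR=5 RL=3 RR=2

duty β = stance ticks per leg = 7
FL: stance ticks = 7; W→S at t=5 → φ=11
FR: stance ticks = 7; W→S at t=11 → φ=5
RL: stance ticks = 7; W→S at t=13 → φ=3
RR: stance ticks = 7; W→S at t=14 → φ=2


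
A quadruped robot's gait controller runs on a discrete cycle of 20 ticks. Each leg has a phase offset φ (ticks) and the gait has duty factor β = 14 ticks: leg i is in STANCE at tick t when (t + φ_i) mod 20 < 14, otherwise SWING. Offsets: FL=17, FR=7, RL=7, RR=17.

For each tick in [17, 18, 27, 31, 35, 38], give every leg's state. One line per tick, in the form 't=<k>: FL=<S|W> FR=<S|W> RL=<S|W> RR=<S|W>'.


t=17: FL=W FR=S RL=S RR=W
t=18: FL=W FR=S RL=S RR=W
t=27: FL=S FR=W RL=W RR=S
t=31: FL=S FR=W RL=W RR=S
t=35: FL=S FR=S RL=S RR=S
t=38: FL=W FR=S RL=S RR=W

t=17: phase=(14,4,4,14) vs β=14 → FL=W FR=S RL=S RR=W
t=18: phase=(15,5,5,15) vs β=14 → FL=W FR=S RL=S RR=W
t=27: phase=(4,14,14,4) vs β=14 → FL=S FR=W RL=W RR=S
t=31: phase=(8,18,18,8) vs β=14 → FL=S FR=W RL=W RR=S
t=35: phase=(12,2,2,12) vs β=14 → FL=S FR=S RL=S RR=S
t=38: phase=(15,5,5,15) vs β=14 → FL=W FR=S RL=S RR=W


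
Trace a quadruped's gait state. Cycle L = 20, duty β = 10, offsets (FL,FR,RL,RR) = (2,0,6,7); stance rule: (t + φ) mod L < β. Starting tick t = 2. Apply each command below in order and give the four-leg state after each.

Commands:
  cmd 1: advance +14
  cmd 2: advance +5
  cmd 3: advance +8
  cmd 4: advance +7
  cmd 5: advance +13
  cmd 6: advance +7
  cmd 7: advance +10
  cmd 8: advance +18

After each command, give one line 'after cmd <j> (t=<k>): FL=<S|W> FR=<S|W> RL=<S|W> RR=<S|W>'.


after cmd 1 (t=16): FL=W FR=W RL=S RR=S
after cmd 2 (t=21): FL=S FR=S RL=S RR=S
after cmd 3 (t=29): FL=W FR=S RL=W RR=W
after cmd 4 (t=36): FL=W FR=W RL=S RR=S
after cmd 5 (t=49): FL=W FR=S RL=W RR=W
after cmd 6 (t=56): FL=W FR=W RL=S RR=S
after cmd 7 (t=66): FL=S FR=S RL=W RR=W
after cmd 8 (t=84): FL=S FR=S RL=W RR=W

start t=2: FL=S FR=S RL=S RR=S
cmd 1: advance +14 → t=16, phase=(18,16,2,3) → FL=W FR=W RL=S RR=S
cmd 2: advance +5 → t=21, phase=(3,1,7,8) → FL=S FR=S RL=S RR=S
cmd 3: advance +8 → t=29, phase=(11,9,15,16) → FL=W FR=S RL=W RR=W
cmd 4: advance +7 → t=36, phase=(18,16,2,3) → FL=W FR=W RL=S RR=S
cmd 5: advance +13 → t=49, phase=(11,9,15,16) → FL=W FR=S RL=W RR=W
cmd 6: advance +7 → t=56, phase=(18,16,2,3) → FL=W FR=W RL=S RR=S
cmd 7: advance +10 → t=66, phase=(8,6,12,13) → FL=S FR=S RL=W RR=W
cmd 8: advance +18 → t=84, phase=(6,4,10,11) → FL=S FR=S RL=W RR=W


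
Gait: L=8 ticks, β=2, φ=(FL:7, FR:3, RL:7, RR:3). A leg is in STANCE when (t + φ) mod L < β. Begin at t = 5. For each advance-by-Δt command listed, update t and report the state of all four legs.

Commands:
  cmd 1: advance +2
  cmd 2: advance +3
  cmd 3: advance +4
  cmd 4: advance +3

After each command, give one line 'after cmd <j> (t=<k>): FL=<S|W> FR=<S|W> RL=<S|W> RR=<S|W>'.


after cmd 1 (t=7): FL=W FR=W RL=W RR=W
after cmd 2 (t=10): FL=S FR=W RL=S RR=W
after cmd 3 (t=14): FL=W FR=S RL=W RR=S
after cmd 4 (t=17): FL=S FR=W RL=S RR=W

start t=5: FL=W FR=S RL=W RR=S
cmd 1: advance +2 → t=7, phase=(6,2,6,2) → FL=W FR=W RL=W RR=W
cmd 2: advance +3 → t=10, phase=(1,5,1,5) → FL=S FR=W RL=S RR=W
cmd 3: advance +4 → t=14, phase=(5,1,5,1) → FL=W FR=S RL=W RR=S
cmd 4: advance +3 → t=17, phase=(0,4,0,4) → FL=S FR=W RL=S RR=W


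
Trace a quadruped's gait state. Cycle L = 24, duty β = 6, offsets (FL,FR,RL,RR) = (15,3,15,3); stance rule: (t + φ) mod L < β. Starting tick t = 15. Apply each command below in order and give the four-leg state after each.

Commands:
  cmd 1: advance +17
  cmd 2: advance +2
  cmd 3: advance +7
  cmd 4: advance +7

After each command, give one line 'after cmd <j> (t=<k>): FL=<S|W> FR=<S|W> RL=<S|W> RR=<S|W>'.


start t=15: FL=W FR=W RL=W RR=W
cmd 1: advance +17 → t=32, phase=(23,11,23,11) → FL=W FR=W RL=W RR=W
cmd 2: advance +2 → t=34, phase=(1,13,1,13) → FL=S FR=W RL=S RR=W
cmd 3: advance +7 → t=41, phase=(8,20,8,20) → FL=W FR=W RL=W RR=W
cmd 4: advance +7 → t=48, phase=(15,3,15,3) → FL=W FR=S RL=W RR=S

after cmd 1 (t=32): FL=W FR=W RL=W RR=W
after cmd 2 (t=34): FL=S FR=W RL=S RR=W
after cmd 3 (t=41): FL=W FR=W RL=W RR=W
after cmd 4 (t=48): FL=W FR=S RL=W RR=S


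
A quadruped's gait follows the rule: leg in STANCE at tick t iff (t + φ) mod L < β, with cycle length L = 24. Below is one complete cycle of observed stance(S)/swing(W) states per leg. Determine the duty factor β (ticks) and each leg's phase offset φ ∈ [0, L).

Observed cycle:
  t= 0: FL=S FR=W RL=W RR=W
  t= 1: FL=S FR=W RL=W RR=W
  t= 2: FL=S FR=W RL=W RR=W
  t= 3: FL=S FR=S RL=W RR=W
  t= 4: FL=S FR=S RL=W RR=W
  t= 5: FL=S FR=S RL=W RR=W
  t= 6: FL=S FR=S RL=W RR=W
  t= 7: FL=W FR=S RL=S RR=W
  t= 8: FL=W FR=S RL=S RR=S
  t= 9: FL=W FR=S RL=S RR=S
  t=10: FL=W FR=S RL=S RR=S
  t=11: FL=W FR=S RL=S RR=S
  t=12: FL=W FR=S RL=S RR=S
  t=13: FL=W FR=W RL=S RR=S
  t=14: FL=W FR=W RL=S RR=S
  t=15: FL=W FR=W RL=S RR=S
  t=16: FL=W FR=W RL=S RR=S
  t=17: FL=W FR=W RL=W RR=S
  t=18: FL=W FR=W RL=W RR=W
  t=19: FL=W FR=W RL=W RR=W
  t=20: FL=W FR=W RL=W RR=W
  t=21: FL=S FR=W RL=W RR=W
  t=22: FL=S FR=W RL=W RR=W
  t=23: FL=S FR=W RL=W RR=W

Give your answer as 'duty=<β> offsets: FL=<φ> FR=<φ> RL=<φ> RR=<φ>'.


duty=10 offsets: FL=3 FR=21 RL=17 RR=16

duty β = stance ticks per leg = 10
FL: stance ticks = 10; W→S at t=21 → φ=3
FR: stance ticks = 10; W→S at t=3 → φ=21
RL: stance ticks = 10; W→S at t=7 → φ=17
RR: stance ticks = 10; W→S at t=8 → φ=16


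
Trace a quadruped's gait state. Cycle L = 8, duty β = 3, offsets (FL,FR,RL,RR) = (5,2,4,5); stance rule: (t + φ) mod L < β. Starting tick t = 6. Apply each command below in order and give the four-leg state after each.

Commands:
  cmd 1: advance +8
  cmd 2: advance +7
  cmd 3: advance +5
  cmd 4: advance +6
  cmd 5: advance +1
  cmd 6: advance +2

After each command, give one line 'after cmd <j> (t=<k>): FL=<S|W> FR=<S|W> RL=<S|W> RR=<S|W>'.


start t=6: FL=W FR=S RL=S RR=W
cmd 1: advance +8 → t=14, phase=(3,0,2,3) → FL=W FR=S RL=S RR=W
cmd 2: advance +7 → t=21, phase=(2,7,1,2) → FL=S FR=W RL=S RR=S
cmd 3: advance +5 → t=26, phase=(7,4,6,7) → FL=W FR=W RL=W RR=W
cmd 4: advance +6 → t=32, phase=(5,2,4,5) → FL=W FR=S RL=W RR=W
cmd 5: advance +1 → t=33, phase=(6,3,5,6) → FL=W FR=W RL=W RR=W
cmd 6: advance +2 → t=35, phase=(0,5,7,0) → FL=S FR=W RL=W RR=S

after cmd 1 (t=14): FL=W FR=S RL=S RR=W
after cmd 2 (t=21): FL=S FR=W RL=S RR=S
after cmd 3 (t=26): FL=W FR=W RL=W RR=W
after cmd 4 (t=32): FL=W FR=S RL=W RR=W
after cmd 5 (t=33): FL=W FR=W RL=W RR=W
after cmd 6 (t=35): FL=S FR=W RL=W RR=S


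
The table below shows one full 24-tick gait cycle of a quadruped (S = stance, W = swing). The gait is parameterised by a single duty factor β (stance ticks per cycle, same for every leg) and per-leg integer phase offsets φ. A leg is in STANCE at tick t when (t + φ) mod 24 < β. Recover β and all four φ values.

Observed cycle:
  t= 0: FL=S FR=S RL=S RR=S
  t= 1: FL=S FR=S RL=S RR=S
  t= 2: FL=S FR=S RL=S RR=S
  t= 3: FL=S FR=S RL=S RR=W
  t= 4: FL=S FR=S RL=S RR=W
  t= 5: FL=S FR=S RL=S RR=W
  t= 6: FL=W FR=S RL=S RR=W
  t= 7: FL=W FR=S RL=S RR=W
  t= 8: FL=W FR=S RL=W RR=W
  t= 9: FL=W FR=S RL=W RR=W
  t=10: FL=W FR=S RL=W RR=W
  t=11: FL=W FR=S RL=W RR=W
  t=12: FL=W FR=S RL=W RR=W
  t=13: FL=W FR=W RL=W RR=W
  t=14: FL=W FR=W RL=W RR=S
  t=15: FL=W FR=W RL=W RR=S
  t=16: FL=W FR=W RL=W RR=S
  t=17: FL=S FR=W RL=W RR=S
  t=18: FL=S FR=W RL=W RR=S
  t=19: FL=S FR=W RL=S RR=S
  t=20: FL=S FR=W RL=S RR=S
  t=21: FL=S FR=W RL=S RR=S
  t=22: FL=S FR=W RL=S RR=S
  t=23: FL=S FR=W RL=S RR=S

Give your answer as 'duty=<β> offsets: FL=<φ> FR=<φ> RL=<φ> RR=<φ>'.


duty=13 offsets: FL=7 FR=0 RL=5 RR=10

duty β = stance ticks per leg = 13
FL: stance ticks = 13; W→S at t=17 → φ=7
FR: stance ticks = 13; W→S at t=0 → φ=0
RL: stance ticks = 13; W→S at t=19 → φ=5
RR: stance ticks = 13; W→S at t=14 → φ=10


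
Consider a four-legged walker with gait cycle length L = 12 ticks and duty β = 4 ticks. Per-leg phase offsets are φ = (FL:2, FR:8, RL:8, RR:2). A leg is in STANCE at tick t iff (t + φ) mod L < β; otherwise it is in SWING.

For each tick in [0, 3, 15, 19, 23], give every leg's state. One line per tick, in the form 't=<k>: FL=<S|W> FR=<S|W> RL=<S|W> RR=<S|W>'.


t=0: phase=(2,8,8,2) vs β=4 → FL=S FR=W RL=W RR=S
t=3: phase=(5,11,11,5) vs β=4 → FL=W FR=W RL=W RR=W
t=15: phase=(5,11,11,5) vs β=4 → FL=W FR=W RL=W RR=W
t=19: phase=(9,3,3,9) vs β=4 → FL=W FR=S RL=S RR=W
t=23: phase=(1,7,7,1) vs β=4 → FL=S FR=W RL=W RR=S

t=0: FL=S FR=W RL=W RR=S
t=3: FL=W FR=W RL=W RR=W
t=15: FL=W FR=W RL=W RR=W
t=19: FL=W FR=S RL=S RR=W
t=23: FL=S FR=W RL=W RR=S


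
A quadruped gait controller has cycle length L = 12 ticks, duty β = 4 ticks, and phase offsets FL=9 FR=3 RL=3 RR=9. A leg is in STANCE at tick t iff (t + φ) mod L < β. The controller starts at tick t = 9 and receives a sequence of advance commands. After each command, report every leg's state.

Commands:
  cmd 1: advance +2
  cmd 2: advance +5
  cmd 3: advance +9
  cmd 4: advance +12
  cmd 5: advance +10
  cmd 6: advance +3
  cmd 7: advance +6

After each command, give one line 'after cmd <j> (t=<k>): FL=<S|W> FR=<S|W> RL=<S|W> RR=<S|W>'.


after cmd 1 (t=11): FL=W FR=S RL=S RR=W
after cmd 2 (t=16): FL=S FR=W RL=W RR=S
after cmd 3 (t=25): FL=W FR=W RL=W RR=W
after cmd 4 (t=37): FL=W FR=W RL=W RR=W
after cmd 5 (t=47): FL=W FR=S RL=S RR=W
after cmd 6 (t=50): FL=W FR=W RL=W RR=W
after cmd 7 (t=56): FL=W FR=W RL=W RR=W

start t=9: FL=W FR=S RL=S RR=W
cmd 1: advance +2 → t=11, phase=(8,2,2,8) → FL=W FR=S RL=S RR=W
cmd 2: advance +5 → t=16, phase=(1,7,7,1) → FL=S FR=W RL=W RR=S
cmd 3: advance +9 → t=25, phase=(10,4,4,10) → FL=W FR=W RL=W RR=W
cmd 4: advance +12 → t=37, phase=(10,4,4,10) → FL=W FR=W RL=W RR=W
cmd 5: advance +10 → t=47, phase=(8,2,2,8) → FL=W FR=S RL=S RR=W
cmd 6: advance +3 → t=50, phase=(11,5,5,11) → FL=W FR=W RL=W RR=W
cmd 7: advance +6 → t=56, phase=(5,11,11,5) → FL=W FR=W RL=W RR=W


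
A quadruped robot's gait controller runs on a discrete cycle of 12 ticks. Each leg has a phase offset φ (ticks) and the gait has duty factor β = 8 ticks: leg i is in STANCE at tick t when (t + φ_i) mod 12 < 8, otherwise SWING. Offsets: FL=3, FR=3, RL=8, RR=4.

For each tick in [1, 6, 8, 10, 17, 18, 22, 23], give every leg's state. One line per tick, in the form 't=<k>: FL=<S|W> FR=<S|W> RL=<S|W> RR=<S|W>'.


t=1: FL=S FR=S RL=W RR=S
t=6: FL=W FR=W RL=S RR=W
t=8: FL=W FR=W RL=S RR=S
t=10: FL=S FR=S RL=S RR=S
t=17: FL=W FR=W RL=S RR=W
t=18: FL=W FR=W RL=S RR=W
t=22: FL=S FR=S RL=S RR=S
t=23: FL=S FR=S RL=S RR=S

t=1: phase=(4,4,9,5) vs β=8 → FL=S FR=S RL=W RR=S
t=6: phase=(9,9,2,10) vs β=8 → FL=W FR=W RL=S RR=W
t=8: phase=(11,11,4,0) vs β=8 → FL=W FR=W RL=S RR=S
t=10: phase=(1,1,6,2) vs β=8 → FL=S FR=S RL=S RR=S
t=17: phase=(8,8,1,9) vs β=8 → FL=W FR=W RL=S RR=W
t=18: phase=(9,9,2,10) vs β=8 → FL=W FR=W RL=S RR=W
t=22: phase=(1,1,6,2) vs β=8 → FL=S FR=S RL=S RR=S
t=23: phase=(2,2,7,3) vs β=8 → FL=S FR=S RL=S RR=S


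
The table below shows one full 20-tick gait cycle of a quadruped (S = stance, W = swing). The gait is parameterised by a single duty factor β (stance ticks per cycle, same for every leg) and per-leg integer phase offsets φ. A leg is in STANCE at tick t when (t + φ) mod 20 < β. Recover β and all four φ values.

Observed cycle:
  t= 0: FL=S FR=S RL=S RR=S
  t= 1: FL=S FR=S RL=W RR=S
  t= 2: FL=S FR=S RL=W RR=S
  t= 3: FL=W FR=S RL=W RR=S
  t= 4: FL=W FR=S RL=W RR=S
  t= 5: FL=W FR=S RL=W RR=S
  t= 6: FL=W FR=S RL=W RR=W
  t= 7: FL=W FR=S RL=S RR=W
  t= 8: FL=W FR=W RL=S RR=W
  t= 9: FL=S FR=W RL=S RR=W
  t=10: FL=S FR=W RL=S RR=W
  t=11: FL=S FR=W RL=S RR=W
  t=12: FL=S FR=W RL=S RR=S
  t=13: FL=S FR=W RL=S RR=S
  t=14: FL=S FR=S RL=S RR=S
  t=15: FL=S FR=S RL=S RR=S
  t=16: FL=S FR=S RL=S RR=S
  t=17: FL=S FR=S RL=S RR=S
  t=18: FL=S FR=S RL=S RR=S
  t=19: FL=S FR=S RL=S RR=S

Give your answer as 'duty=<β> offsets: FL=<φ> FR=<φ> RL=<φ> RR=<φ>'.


duty β = stance ticks per leg = 14
FL: stance ticks = 14; W→S at t=9 → φ=11
FR: stance ticks = 14; W→S at t=14 → φ=6
RL: stance ticks = 14; W→S at t=7 → φ=13
RR: stance ticks = 14; W→S at t=12 → φ=8

duty=14 offsets: FL=11 FR=6 RL=13 RR=8


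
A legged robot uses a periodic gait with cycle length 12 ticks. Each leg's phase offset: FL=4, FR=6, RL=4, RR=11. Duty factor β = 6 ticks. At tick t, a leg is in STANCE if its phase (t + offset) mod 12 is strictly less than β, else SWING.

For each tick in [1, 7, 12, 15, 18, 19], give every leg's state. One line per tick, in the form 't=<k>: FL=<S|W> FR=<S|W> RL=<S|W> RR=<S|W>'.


t=1: FL=S FR=W RL=S RR=S
t=7: FL=W FR=S RL=W RR=W
t=12: FL=S FR=W RL=S RR=W
t=15: FL=W FR=W RL=W RR=S
t=18: FL=W FR=S RL=W RR=S
t=19: FL=W FR=S RL=W RR=W

t=1: phase=(5,7,5,0) vs β=6 → FL=S FR=W RL=S RR=S
t=7: phase=(11,1,11,6) vs β=6 → FL=W FR=S RL=W RR=W
t=12: phase=(4,6,4,11) vs β=6 → FL=S FR=W RL=S RR=W
t=15: phase=(7,9,7,2) vs β=6 → FL=W FR=W RL=W RR=S
t=18: phase=(10,0,10,5) vs β=6 → FL=W FR=S RL=W RR=S
t=19: phase=(11,1,11,6) vs β=6 → FL=W FR=S RL=W RR=W


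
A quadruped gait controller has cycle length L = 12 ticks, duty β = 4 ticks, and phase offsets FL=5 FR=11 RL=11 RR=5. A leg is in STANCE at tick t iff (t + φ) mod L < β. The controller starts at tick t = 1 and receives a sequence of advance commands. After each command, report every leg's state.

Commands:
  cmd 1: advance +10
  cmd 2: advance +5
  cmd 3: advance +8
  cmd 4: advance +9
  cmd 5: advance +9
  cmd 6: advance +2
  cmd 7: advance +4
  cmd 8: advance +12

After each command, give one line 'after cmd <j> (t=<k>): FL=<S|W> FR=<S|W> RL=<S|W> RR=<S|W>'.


start t=1: FL=W FR=S RL=S RR=W
cmd 1: advance +10 → t=11, phase=(4,10,10,4) → FL=W FR=W RL=W RR=W
cmd 2: advance +5 → t=16, phase=(9,3,3,9) → FL=W FR=S RL=S RR=W
cmd 3: advance +8 → t=24, phase=(5,11,11,5) → FL=W FR=W RL=W RR=W
cmd 4: advance +9 → t=33, phase=(2,8,8,2) → FL=S FR=W RL=W RR=S
cmd 5: advance +9 → t=42, phase=(11,5,5,11) → FL=W FR=W RL=W RR=W
cmd 6: advance +2 → t=44, phase=(1,7,7,1) → FL=S FR=W RL=W RR=S
cmd 7: advance +4 → t=48, phase=(5,11,11,5) → FL=W FR=W RL=W RR=W
cmd 8: advance +12 → t=60, phase=(5,11,11,5) → FL=W FR=W RL=W RR=W

after cmd 1 (t=11): FL=W FR=W RL=W RR=W
after cmd 2 (t=16): FL=W FR=S RL=S RR=W
after cmd 3 (t=24): FL=W FR=W RL=W RR=W
after cmd 4 (t=33): FL=S FR=W RL=W RR=S
after cmd 5 (t=42): FL=W FR=W RL=W RR=W
after cmd 6 (t=44): FL=S FR=W RL=W RR=S
after cmd 7 (t=48): FL=W FR=W RL=W RR=W
after cmd 8 (t=60): FL=W FR=W RL=W RR=W


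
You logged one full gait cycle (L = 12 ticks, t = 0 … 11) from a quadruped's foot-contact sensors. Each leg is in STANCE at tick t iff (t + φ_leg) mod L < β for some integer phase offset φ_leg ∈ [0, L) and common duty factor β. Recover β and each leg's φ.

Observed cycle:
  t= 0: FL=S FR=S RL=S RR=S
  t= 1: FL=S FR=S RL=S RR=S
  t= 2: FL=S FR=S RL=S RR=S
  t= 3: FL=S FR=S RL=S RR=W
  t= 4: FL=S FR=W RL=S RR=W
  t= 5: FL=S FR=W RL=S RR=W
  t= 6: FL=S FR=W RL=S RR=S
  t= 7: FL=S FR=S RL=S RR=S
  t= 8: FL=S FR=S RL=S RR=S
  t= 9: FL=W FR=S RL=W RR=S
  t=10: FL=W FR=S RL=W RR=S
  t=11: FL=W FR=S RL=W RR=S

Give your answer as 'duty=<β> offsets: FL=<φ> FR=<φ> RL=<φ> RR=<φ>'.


duty β = stance ticks per leg = 9
FL: stance ticks = 9; W→S at t=0 → φ=0
FR: stance ticks = 9; W→S at t=7 → φ=5
RL: stance ticks = 9; W→S at t=0 → φ=0
RR: stance ticks = 9; W→S at t=6 → φ=6

duty=9 offsets: FL=0 FR=5 RL=0 RR=6


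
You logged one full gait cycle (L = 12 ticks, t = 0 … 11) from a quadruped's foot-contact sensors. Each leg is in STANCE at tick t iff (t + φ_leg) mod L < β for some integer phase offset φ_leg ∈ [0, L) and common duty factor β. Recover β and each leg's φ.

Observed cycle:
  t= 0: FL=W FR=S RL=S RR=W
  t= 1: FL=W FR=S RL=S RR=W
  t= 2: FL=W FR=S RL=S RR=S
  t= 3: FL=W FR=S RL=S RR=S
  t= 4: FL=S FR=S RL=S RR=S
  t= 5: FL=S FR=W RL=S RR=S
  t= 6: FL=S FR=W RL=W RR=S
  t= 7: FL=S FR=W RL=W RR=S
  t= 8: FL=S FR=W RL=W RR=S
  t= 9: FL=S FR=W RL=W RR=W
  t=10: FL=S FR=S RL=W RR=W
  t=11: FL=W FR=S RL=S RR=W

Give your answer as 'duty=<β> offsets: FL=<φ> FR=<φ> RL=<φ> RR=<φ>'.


duty=7 offsets: FL=8 FR=2 RL=1 RR=10

duty β = stance ticks per leg = 7
FL: stance ticks = 7; W→S at t=4 → φ=8
FR: stance ticks = 7; W→S at t=10 → φ=2
RL: stance ticks = 7; W→S at t=11 → φ=1
RR: stance ticks = 7; W→S at t=2 → φ=10


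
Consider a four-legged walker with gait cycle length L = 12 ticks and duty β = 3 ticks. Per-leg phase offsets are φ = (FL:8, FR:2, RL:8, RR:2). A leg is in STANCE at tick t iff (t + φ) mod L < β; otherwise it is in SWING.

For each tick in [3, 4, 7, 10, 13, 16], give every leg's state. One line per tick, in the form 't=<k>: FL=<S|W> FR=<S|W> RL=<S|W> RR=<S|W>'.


t=3: phase=(11,5,11,5) vs β=3 → FL=W FR=W RL=W RR=W
t=4: phase=(0,6,0,6) vs β=3 → FL=S FR=W RL=S RR=W
t=7: phase=(3,9,3,9) vs β=3 → FL=W FR=W RL=W RR=W
t=10: phase=(6,0,6,0) vs β=3 → FL=W FR=S RL=W RR=S
t=13: phase=(9,3,9,3) vs β=3 → FL=W FR=W RL=W RR=W
t=16: phase=(0,6,0,6) vs β=3 → FL=S FR=W RL=S RR=W

t=3: FL=W FR=W RL=W RR=W
t=4: FL=S FR=W RL=S RR=W
t=7: FL=W FR=W RL=W RR=W
t=10: FL=W FR=S RL=W RR=S
t=13: FL=W FR=W RL=W RR=W
t=16: FL=S FR=W RL=S RR=W


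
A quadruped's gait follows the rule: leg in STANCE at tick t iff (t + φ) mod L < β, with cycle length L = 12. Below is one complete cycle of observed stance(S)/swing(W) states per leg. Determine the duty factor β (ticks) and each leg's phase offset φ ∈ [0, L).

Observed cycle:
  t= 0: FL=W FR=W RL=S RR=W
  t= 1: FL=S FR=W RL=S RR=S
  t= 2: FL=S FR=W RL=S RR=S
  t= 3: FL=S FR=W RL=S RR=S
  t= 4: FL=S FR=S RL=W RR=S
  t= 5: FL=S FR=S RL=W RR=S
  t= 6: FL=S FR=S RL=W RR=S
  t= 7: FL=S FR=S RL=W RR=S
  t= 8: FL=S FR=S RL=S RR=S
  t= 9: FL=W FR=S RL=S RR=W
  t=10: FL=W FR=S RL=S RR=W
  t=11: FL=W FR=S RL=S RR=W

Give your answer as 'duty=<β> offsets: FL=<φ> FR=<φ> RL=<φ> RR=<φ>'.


duty β = stance ticks per leg = 8
FL: stance ticks = 8; W→S at t=1 → φ=11
FR: stance ticks = 8; W→S at t=4 → φ=8
RL: stance ticks = 8; W→S at t=8 → φ=4
RR: stance ticks = 8; W→S at t=1 → φ=11

duty=8 offsets: FL=11 FR=8 RL=4 RR=11


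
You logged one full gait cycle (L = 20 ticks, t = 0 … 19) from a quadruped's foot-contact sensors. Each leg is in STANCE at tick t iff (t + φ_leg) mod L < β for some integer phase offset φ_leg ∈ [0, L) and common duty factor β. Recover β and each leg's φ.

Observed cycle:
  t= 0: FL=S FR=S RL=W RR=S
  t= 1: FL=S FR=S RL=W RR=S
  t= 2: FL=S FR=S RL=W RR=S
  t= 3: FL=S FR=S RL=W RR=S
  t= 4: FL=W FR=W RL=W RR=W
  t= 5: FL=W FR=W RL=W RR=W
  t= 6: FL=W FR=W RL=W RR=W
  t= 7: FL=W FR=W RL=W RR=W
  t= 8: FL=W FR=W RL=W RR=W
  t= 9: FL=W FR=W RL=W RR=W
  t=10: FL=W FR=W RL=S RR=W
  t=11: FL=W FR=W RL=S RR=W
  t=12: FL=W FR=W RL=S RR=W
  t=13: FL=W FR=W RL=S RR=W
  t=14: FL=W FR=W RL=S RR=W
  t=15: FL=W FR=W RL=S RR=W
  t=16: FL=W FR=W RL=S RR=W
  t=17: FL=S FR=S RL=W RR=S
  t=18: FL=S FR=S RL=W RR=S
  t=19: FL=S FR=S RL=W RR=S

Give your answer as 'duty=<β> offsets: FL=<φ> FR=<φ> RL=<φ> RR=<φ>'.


duty β = stance ticks per leg = 7
FL: stance ticks = 7; W→S at t=17 → φ=3
FR: stance ticks = 7; W→S at t=17 → φ=3
RL: stance ticks = 7; W→S at t=10 → φ=10
RR: stance ticks = 7; W→S at t=17 → φ=3

duty=7 offsets: FL=3 FR=3 RL=10 RR=3


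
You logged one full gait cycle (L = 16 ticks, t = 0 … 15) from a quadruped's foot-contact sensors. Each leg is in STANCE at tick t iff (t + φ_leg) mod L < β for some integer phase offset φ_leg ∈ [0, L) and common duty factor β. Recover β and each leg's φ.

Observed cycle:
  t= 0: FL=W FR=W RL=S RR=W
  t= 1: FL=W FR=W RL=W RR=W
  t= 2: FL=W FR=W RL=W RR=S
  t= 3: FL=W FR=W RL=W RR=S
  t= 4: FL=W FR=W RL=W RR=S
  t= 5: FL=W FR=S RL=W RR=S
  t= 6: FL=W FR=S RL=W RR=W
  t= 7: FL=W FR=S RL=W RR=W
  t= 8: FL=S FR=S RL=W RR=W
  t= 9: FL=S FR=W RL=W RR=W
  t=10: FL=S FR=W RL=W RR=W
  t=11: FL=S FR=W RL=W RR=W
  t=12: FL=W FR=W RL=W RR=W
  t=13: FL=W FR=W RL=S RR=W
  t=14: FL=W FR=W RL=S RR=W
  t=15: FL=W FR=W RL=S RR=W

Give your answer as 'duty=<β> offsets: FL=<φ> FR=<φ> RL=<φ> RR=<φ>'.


duty β = stance ticks per leg = 4
FL: stance ticks = 4; W→S at t=8 → φ=8
FR: stance ticks = 4; W→S at t=5 → φ=11
RL: stance ticks = 4; W→S at t=13 → φ=3
RR: stance ticks = 4; W→S at t=2 → φ=14

duty=4 offsets: FL=8 FR=11 RL=3 RR=14


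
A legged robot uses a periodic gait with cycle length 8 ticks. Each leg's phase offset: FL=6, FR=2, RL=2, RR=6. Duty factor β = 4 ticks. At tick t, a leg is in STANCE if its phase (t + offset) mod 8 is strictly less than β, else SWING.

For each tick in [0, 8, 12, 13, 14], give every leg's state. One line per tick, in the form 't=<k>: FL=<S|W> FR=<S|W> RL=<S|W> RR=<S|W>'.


t=0: FL=W FR=S RL=S RR=W
t=8: FL=W FR=S RL=S RR=W
t=12: FL=S FR=W RL=W RR=S
t=13: FL=S FR=W RL=W RR=S
t=14: FL=W FR=S RL=S RR=W

t=0: phase=(6,2,2,6) vs β=4 → FL=W FR=S RL=S RR=W
t=8: phase=(6,2,2,6) vs β=4 → FL=W FR=S RL=S RR=W
t=12: phase=(2,6,6,2) vs β=4 → FL=S FR=W RL=W RR=S
t=13: phase=(3,7,7,3) vs β=4 → FL=S FR=W RL=W RR=S
t=14: phase=(4,0,0,4) vs β=4 → FL=W FR=S RL=S RR=W


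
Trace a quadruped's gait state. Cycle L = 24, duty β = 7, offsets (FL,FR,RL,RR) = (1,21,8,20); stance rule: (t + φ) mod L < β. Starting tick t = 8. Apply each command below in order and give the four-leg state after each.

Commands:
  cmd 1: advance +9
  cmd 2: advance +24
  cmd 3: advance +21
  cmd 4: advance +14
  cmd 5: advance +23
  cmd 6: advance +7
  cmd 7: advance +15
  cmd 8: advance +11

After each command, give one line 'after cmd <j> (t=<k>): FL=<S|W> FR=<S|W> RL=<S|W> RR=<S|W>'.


start t=8: FL=W FR=S RL=W RR=S
cmd 1: advance +9 → t=17, phase=(18,14,1,13) → FL=W FR=W RL=S RR=W
cmd 2: advance +24 → t=41, phase=(18,14,1,13) → FL=W FR=W RL=S RR=W
cmd 3: advance +21 → t=62, phase=(15,11,22,10) → FL=W FR=W RL=W RR=W
cmd 4: advance +14 → t=76, phase=(5,1,12,0) → FL=S FR=S RL=W RR=S
cmd 5: advance +23 → t=99, phase=(4,0,11,23) → FL=S FR=S RL=W RR=W
cmd 6: advance +7 → t=106, phase=(11,7,18,6) → FL=W FR=W RL=W RR=S
cmd 7: advance +15 → t=121, phase=(2,22,9,21) → FL=S FR=W RL=W RR=W
cmd 8: advance +11 → t=132, phase=(13,9,20,8) → FL=W FR=W RL=W RR=W

after cmd 1 (t=17): FL=W FR=W RL=S RR=W
after cmd 2 (t=41): FL=W FR=W RL=S RR=W
after cmd 3 (t=62): FL=W FR=W RL=W RR=W
after cmd 4 (t=76): FL=S FR=S RL=W RR=S
after cmd 5 (t=99): FL=S FR=S RL=W RR=W
after cmd 6 (t=106): FL=W FR=W RL=W RR=S
after cmd 7 (t=121): FL=S FR=W RL=W RR=W
after cmd 8 (t=132): FL=W FR=W RL=W RR=W


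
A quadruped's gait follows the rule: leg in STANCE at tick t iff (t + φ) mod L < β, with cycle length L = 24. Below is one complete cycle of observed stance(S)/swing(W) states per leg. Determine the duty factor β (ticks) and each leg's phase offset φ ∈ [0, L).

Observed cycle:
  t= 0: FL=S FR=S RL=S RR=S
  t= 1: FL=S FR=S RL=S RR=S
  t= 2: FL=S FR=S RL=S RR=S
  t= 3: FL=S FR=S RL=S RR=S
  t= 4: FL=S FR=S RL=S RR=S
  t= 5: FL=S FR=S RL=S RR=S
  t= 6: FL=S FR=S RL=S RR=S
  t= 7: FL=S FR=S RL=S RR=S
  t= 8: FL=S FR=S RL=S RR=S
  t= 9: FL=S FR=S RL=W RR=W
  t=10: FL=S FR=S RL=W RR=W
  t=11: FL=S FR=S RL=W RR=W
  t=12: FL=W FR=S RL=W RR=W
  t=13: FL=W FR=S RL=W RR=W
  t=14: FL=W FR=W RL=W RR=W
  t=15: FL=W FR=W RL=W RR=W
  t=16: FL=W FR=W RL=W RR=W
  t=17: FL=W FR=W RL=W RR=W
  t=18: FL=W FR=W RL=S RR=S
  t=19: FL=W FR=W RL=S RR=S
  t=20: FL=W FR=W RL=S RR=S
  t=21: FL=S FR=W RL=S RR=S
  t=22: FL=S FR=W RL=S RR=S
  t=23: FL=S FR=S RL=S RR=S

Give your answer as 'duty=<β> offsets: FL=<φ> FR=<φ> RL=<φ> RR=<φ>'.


duty β = stance ticks per leg = 15
FL: stance ticks = 15; W→S at t=21 → φ=3
FR: stance ticks = 15; W→S at t=23 → φ=1
RL: stance ticks = 15; W→S at t=18 → φ=6
RR: stance ticks = 15; W→S at t=18 → φ=6

duty=15 offsets: FL=3 FR=1 RL=6 RR=6


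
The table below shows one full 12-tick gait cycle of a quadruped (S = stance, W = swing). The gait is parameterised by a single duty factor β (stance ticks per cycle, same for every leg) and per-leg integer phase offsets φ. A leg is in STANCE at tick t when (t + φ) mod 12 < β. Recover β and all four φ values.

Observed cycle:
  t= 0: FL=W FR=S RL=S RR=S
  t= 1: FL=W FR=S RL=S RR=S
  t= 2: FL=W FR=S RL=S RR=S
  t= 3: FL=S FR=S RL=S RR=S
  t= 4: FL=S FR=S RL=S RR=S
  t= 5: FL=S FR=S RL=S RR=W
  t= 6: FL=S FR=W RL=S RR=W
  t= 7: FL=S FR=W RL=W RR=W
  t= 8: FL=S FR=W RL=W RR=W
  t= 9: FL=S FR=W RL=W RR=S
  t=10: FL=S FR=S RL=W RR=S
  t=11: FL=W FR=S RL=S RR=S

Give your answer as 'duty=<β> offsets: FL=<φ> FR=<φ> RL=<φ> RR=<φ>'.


duty β = stance ticks per leg = 8
FL: stance ticks = 8; W→S at t=3 → φ=9
FR: stance ticks = 8; W→S at t=10 → φ=2
RL: stance ticks = 8; W→S at t=11 → φ=1
RR: stance ticks = 8; W→S at t=9 → φ=3

duty=8 offsets: FL=9 FR=2 RL=1 RR=3


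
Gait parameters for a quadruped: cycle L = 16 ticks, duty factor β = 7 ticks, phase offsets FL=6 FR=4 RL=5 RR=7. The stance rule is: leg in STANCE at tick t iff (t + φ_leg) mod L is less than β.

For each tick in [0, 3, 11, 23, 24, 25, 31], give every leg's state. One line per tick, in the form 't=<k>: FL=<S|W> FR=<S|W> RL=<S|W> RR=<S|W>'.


t=0: phase=(6,4,5,7) vs β=7 → FL=S FR=S RL=S RR=W
t=3: phase=(9,7,8,10) vs β=7 → FL=W FR=W RL=W RR=W
t=11: phase=(1,15,0,2) vs β=7 → FL=S FR=W RL=S RR=S
t=23: phase=(13,11,12,14) vs β=7 → FL=W FR=W RL=W RR=W
t=24: phase=(14,12,13,15) vs β=7 → FL=W FR=W RL=W RR=W
t=25: phase=(15,13,14,0) vs β=7 → FL=W FR=W RL=W RR=S
t=31: phase=(5,3,4,6) vs β=7 → FL=S FR=S RL=S RR=S

t=0: FL=S FR=S RL=S RR=W
t=3: FL=W FR=W RL=W RR=W
t=11: FL=S FR=W RL=S RR=S
t=23: FL=W FR=W RL=W RR=W
t=24: FL=W FR=W RL=W RR=W
t=25: FL=W FR=W RL=W RR=S
t=31: FL=S FR=S RL=S RR=S


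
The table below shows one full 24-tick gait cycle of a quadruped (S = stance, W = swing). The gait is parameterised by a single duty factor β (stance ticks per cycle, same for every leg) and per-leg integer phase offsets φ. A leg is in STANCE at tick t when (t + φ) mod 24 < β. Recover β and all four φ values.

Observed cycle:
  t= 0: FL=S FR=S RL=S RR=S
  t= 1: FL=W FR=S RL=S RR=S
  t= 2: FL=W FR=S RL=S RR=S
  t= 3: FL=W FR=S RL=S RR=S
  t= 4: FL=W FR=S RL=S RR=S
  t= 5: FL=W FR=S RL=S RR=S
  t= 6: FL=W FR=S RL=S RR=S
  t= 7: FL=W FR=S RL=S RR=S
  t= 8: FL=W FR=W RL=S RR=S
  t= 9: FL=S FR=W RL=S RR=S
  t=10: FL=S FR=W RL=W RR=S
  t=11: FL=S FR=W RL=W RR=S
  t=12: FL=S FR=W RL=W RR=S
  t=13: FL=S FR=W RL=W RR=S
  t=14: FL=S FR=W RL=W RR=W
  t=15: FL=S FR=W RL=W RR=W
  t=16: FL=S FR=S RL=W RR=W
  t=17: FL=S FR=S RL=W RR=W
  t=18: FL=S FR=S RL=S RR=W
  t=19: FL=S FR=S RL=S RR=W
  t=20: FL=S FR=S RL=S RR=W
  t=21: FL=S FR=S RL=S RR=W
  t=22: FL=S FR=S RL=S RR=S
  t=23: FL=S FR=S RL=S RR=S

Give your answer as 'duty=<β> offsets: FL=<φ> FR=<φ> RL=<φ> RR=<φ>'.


duty=16 offsets: FL=15 FR=8 RL=6 RR=2

duty β = stance ticks per leg = 16
FL: stance ticks = 16; W→S at t=9 → φ=15
FR: stance ticks = 16; W→S at t=16 → φ=8
RL: stance ticks = 16; W→S at t=18 → φ=6
RR: stance ticks = 16; W→S at t=22 → φ=2


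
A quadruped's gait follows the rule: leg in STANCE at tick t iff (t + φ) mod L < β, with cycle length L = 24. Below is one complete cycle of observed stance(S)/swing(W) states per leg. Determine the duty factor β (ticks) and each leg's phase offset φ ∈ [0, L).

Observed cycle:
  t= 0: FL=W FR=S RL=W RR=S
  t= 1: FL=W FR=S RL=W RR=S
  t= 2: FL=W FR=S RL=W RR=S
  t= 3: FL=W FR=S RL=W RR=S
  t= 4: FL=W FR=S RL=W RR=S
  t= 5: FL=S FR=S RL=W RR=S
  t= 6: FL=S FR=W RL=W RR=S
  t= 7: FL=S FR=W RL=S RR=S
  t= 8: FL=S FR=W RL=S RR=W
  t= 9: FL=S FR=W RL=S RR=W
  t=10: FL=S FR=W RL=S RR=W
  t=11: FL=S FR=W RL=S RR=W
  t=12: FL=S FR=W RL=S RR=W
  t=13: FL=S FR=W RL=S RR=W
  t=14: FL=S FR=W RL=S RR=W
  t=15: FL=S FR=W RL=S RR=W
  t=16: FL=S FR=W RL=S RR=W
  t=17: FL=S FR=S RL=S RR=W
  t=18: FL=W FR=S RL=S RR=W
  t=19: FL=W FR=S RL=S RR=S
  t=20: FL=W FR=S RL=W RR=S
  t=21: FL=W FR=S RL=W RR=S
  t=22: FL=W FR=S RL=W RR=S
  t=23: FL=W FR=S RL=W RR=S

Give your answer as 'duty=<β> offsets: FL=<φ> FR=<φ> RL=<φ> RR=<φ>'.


duty=13 offsets: FL=19 FR=7 RL=17 RR=5

duty β = stance ticks per leg = 13
FL: stance ticks = 13; W→S at t=5 → φ=19
FR: stance ticks = 13; W→S at t=17 → φ=7
RL: stance ticks = 13; W→S at t=7 → φ=17
RR: stance ticks = 13; W→S at t=19 → φ=5


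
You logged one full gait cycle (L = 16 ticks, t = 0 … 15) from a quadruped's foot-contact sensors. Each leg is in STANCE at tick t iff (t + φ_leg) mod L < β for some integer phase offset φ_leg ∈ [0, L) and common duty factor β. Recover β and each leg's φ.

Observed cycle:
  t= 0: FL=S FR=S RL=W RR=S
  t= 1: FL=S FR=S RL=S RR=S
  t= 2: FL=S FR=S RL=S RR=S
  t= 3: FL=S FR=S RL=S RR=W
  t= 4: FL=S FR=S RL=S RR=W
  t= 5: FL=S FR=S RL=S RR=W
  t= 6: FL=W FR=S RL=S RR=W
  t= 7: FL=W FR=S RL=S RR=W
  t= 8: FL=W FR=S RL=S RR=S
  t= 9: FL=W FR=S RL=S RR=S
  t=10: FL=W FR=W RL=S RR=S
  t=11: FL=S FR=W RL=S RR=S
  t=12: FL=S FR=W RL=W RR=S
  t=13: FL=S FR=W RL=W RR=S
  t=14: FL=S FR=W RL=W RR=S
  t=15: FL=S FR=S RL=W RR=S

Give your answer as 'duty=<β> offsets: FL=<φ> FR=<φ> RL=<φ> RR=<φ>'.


duty β = stance ticks per leg = 11
FL: stance ticks = 11; W→S at t=11 → φ=5
FR: stance ticks = 11; W→S at t=15 → φ=1
RL: stance ticks = 11; W→S at t=1 → φ=15
RR: stance ticks = 11; W→S at t=8 → φ=8

duty=11 offsets: FL=5 FR=1 RL=15 RR=8


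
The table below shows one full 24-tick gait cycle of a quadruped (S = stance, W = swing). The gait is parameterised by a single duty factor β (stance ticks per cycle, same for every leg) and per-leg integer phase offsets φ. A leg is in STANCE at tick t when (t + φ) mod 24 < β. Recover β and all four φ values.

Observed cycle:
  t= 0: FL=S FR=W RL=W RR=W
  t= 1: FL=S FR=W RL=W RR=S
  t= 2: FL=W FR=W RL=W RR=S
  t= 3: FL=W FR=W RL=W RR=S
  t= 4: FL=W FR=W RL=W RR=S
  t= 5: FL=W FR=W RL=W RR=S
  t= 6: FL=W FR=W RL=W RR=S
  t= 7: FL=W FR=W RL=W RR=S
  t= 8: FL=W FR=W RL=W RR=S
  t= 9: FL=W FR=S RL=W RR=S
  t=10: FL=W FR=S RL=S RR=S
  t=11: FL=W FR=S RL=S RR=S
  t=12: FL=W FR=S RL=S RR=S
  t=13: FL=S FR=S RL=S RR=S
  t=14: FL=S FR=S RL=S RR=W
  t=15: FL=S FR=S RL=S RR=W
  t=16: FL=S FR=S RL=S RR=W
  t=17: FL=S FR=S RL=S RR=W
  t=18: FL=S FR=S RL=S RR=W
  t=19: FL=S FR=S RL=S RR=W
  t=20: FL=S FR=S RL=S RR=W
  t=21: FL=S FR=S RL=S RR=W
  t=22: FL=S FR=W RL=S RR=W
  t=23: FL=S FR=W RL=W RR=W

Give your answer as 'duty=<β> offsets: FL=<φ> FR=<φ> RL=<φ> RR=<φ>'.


duty β = stance ticks per leg = 13
FL: stance ticks = 13; W→S at t=13 → φ=11
FR: stance ticks = 13; W→S at t=9 → φ=15
RL: stance ticks = 13; W→S at t=10 → φ=14
RR: stance ticks = 13; W→S at t=1 → φ=23

duty=13 offsets: FL=11 FR=15 RL=14 RR=23


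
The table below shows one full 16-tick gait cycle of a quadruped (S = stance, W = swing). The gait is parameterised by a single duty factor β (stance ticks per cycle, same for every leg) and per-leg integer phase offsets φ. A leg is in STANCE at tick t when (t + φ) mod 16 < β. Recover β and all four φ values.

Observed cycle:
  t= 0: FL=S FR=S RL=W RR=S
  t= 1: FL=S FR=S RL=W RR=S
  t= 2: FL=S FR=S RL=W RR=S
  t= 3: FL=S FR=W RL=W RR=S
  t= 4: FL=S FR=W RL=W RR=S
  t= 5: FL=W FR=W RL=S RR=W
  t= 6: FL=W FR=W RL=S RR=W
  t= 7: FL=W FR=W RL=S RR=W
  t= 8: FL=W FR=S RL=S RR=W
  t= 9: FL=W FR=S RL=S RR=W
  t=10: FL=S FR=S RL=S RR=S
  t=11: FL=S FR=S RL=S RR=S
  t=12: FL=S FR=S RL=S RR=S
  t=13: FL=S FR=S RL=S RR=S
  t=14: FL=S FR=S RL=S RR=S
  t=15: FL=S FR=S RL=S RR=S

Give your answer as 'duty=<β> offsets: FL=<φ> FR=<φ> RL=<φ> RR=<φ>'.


duty β = stance ticks per leg = 11
FL: stance ticks = 11; W→S at t=10 → φ=6
FR: stance ticks = 11; W→S at t=8 → φ=8
RL: stance ticks = 11; W→S at t=5 → φ=11
RR: stance ticks = 11; W→S at t=10 → φ=6

duty=11 offsets: FL=6 FR=8 RL=11 RR=6


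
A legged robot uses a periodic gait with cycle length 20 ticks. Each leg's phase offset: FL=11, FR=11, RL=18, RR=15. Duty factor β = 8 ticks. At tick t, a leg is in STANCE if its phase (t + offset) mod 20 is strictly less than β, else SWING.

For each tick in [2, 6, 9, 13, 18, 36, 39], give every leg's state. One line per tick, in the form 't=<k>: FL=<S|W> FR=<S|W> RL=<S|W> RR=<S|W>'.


t=2: FL=W FR=W RL=S RR=W
t=6: FL=W FR=W RL=S RR=S
t=9: FL=S FR=S RL=S RR=S
t=13: FL=S FR=S RL=W RR=W
t=18: FL=W FR=W RL=W RR=W
t=36: FL=S FR=S RL=W RR=W
t=39: FL=W FR=W RL=W RR=W

t=2: phase=(13,13,0,17) vs β=8 → FL=W FR=W RL=S RR=W
t=6: phase=(17,17,4,1) vs β=8 → FL=W FR=W RL=S RR=S
t=9: phase=(0,0,7,4) vs β=8 → FL=S FR=S RL=S RR=S
t=13: phase=(4,4,11,8) vs β=8 → FL=S FR=S RL=W RR=W
t=18: phase=(9,9,16,13) vs β=8 → FL=W FR=W RL=W RR=W
t=36: phase=(7,7,14,11) vs β=8 → FL=S FR=S RL=W RR=W
t=39: phase=(10,10,17,14) vs β=8 → FL=W FR=W RL=W RR=W


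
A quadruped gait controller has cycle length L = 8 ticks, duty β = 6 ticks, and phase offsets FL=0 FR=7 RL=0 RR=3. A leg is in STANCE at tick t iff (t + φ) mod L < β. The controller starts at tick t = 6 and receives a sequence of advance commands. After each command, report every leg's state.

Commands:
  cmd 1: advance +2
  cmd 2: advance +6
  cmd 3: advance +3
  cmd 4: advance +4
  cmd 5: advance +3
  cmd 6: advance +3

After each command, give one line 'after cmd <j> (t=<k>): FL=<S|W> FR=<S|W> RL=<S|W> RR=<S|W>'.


after cmd 1 (t=8): FL=S FR=W RL=S RR=S
after cmd 2 (t=14): FL=W FR=S RL=W RR=S
after cmd 3 (t=17): FL=S FR=S RL=S RR=S
after cmd 4 (t=21): FL=S FR=S RL=S RR=S
after cmd 5 (t=24): FL=S FR=W RL=S RR=S
after cmd 6 (t=27): FL=S FR=S RL=S RR=W

start t=6: FL=W FR=S RL=W RR=S
cmd 1: advance +2 → t=8, phase=(0,7,0,3) → FL=S FR=W RL=S RR=S
cmd 2: advance +6 → t=14, phase=(6,5,6,1) → FL=W FR=S RL=W RR=S
cmd 3: advance +3 → t=17, phase=(1,0,1,4) → FL=S FR=S RL=S RR=S
cmd 4: advance +4 → t=21, phase=(5,4,5,0) → FL=S FR=S RL=S RR=S
cmd 5: advance +3 → t=24, phase=(0,7,0,3) → FL=S FR=W RL=S RR=S
cmd 6: advance +3 → t=27, phase=(3,2,3,6) → FL=S FR=S RL=S RR=W
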